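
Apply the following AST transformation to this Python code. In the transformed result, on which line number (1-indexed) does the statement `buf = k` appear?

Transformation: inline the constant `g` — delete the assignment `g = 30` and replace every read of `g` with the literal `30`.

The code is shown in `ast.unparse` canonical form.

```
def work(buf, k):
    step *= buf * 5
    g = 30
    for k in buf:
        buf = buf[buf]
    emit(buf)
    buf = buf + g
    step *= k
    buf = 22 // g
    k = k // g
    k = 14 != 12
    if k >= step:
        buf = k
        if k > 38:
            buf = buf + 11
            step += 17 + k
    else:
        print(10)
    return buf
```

Transformed code:
def work(buf, k):
    step *= buf * 5
    for k in buf:
        buf = buf[buf]
    emit(buf)
    buf = buf + 30
    step *= k
    buf = 22 // 30
    k = k // 30
    k = 14 != 12
    if k >= step:
        buf = k
        if k > 38:
            buf = buf + 11
            step += 17 + k
    else:
        print(10)
    return buf

12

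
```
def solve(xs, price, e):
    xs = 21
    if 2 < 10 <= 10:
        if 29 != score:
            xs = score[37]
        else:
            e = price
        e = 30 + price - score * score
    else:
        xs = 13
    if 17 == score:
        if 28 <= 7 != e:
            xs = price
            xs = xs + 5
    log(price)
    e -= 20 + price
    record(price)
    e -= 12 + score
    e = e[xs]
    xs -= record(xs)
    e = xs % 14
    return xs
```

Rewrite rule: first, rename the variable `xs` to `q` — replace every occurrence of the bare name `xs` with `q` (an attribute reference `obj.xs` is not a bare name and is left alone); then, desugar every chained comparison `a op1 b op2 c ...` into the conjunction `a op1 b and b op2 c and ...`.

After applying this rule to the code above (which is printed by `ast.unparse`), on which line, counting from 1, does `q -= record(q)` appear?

Transformed code:
def solve(q, price, e):
    q = 21
    if 2 < 10 and 10 <= 10:
        if 29 != score:
            q = score[37]
        else:
            e = price
        e = 30 + price - score * score
    else:
        q = 13
    if 17 == score:
        if 28 <= 7 and 7 != e:
            q = price
            q = q + 5
    log(price)
    e -= 20 + price
    record(price)
    e -= 12 + score
    e = e[q]
    q -= record(q)
    e = q % 14
    return q

20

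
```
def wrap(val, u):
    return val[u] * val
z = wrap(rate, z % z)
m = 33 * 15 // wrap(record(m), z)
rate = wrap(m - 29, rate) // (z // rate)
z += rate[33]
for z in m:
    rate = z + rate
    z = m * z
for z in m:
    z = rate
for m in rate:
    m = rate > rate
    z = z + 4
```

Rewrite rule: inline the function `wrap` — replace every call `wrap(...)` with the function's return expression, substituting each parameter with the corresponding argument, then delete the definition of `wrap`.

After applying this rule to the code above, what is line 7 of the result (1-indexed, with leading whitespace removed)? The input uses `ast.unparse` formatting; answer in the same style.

z = m * z

Transformed code:
z = rate[z % z] * rate
m = 33 * 15 // (record(m)[z] * record(m))
rate = (m - 29)[rate] * (m - 29) // (z // rate)
z += rate[33]
for z in m:
    rate = z + rate
    z = m * z
for z in m:
    z = rate
for m in rate:
    m = rate > rate
    z = z + 4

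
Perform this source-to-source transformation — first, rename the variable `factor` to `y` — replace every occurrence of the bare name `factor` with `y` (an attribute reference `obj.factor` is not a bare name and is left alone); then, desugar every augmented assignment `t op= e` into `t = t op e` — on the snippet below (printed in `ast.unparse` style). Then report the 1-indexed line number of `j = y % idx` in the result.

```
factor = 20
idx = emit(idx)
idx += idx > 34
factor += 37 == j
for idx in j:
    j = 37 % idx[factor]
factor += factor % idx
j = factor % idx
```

Transformed code:
y = 20
idx = emit(idx)
idx = idx + (idx > 34)
y = y + (37 == j)
for idx in j:
    j = 37 % idx[y]
y = y + y % idx
j = y % idx

8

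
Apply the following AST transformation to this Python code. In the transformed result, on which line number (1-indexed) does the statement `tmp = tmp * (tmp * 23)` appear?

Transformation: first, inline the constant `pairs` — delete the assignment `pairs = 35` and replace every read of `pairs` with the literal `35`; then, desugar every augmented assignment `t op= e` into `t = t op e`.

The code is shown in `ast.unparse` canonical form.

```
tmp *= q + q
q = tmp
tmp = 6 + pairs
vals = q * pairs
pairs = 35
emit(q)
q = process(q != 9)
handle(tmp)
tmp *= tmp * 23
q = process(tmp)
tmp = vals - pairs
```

Transformed code:
tmp = tmp * (q + q)
q = tmp
tmp = 6 + 35
vals = q * 35
emit(q)
q = process(q != 9)
handle(tmp)
tmp = tmp * (tmp * 23)
q = process(tmp)
tmp = vals - 35

8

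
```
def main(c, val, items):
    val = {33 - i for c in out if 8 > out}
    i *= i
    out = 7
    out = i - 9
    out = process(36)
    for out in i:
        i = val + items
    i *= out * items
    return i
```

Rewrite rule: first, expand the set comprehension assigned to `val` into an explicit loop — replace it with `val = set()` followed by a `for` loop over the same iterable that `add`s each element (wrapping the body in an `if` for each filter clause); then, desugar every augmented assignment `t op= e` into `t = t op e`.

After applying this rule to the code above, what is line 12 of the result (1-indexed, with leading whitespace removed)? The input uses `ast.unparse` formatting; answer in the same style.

i = i * (out * items)

Transformed code:
def main(c, val, items):
    val = set()
    for c in out:
        if 8 > out:
            val.add(33 - i)
    i = i * i
    out = 7
    out = i - 9
    out = process(36)
    for out in i:
        i = val + items
    i = i * (out * items)
    return i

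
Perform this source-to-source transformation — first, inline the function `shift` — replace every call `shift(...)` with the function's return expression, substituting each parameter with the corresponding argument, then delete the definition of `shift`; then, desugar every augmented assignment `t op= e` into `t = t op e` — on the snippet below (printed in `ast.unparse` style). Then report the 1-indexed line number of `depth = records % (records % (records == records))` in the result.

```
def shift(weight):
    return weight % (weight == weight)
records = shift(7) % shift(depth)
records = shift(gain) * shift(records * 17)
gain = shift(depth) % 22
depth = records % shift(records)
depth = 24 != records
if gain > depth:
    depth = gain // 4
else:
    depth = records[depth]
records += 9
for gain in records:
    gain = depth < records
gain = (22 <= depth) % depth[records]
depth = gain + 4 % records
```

4

Transformed code:
records = 7 % (7 == 7) % (depth % (depth == depth))
records = gain % (gain == gain) * (records * 17 % (records * 17 == records * 17))
gain = depth % (depth == depth) % 22
depth = records % (records % (records == records))
depth = 24 != records
if gain > depth:
    depth = gain // 4
else:
    depth = records[depth]
records = records + 9
for gain in records:
    gain = depth < records
gain = (22 <= depth) % depth[records]
depth = gain + 4 % records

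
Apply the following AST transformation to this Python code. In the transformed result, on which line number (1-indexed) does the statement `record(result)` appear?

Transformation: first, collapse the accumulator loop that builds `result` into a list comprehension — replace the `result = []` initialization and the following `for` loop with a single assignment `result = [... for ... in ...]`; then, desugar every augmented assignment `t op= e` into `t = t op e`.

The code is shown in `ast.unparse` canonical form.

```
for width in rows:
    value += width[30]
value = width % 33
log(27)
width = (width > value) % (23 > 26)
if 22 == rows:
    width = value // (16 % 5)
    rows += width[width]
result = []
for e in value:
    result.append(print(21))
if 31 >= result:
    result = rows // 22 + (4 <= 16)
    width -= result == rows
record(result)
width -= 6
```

13

Transformed code:
for width in rows:
    value = value + width[30]
value = width % 33
log(27)
width = (width > value) % (23 > 26)
if 22 == rows:
    width = value // (16 % 5)
    rows = rows + width[width]
result = [print(21) for e in value]
if 31 >= result:
    result = rows // 22 + (4 <= 16)
    width = width - (result == rows)
record(result)
width = width - 6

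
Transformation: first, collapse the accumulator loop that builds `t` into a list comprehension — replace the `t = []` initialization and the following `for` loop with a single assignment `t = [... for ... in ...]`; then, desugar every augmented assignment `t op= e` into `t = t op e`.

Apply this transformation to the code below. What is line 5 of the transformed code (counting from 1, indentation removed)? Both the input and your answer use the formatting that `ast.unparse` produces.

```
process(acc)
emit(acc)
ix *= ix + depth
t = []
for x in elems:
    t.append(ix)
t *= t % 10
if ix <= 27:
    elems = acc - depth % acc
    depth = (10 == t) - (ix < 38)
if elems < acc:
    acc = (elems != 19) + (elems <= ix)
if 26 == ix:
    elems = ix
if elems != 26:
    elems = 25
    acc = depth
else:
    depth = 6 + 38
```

Transformed code:
process(acc)
emit(acc)
ix = ix * (ix + depth)
t = [ix for x in elems]
t = t * (t % 10)
if ix <= 27:
    elems = acc - depth % acc
    depth = (10 == t) - (ix < 38)
if elems < acc:
    acc = (elems != 19) + (elems <= ix)
if 26 == ix:
    elems = ix
if elems != 26:
    elems = 25
    acc = depth
else:
    depth = 6 + 38

t = t * (t % 10)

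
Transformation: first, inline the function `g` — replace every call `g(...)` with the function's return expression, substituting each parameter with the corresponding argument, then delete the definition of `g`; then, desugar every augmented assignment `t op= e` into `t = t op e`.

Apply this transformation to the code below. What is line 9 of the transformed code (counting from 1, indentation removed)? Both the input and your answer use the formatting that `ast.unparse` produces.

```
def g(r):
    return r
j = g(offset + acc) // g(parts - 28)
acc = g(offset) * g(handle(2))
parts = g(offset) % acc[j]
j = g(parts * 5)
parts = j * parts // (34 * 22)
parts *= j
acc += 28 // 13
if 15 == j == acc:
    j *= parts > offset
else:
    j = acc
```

Transformed code:
j = (offset + acc) // (parts - 28)
acc = offset * handle(2)
parts = offset % acc[j]
j = parts * 5
parts = j * parts // (34 * 22)
parts = parts * j
acc = acc + 28 // 13
if 15 == j == acc:
    j = j * (parts > offset)
else:
    j = acc

j = j * (parts > offset)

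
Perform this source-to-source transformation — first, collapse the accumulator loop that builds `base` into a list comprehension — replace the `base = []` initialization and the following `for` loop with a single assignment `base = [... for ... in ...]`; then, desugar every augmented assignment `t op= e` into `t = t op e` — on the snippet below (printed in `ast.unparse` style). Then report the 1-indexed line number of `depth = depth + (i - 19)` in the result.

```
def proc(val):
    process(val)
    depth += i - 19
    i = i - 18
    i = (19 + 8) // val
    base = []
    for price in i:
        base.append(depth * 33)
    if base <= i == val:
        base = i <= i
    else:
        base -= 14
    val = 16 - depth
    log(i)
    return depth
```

3

Transformed code:
def proc(val):
    process(val)
    depth = depth + (i - 19)
    i = i - 18
    i = (19 + 8) // val
    base = [depth * 33 for price in i]
    if base <= i == val:
        base = i <= i
    else:
        base = base - 14
    val = 16 - depth
    log(i)
    return depth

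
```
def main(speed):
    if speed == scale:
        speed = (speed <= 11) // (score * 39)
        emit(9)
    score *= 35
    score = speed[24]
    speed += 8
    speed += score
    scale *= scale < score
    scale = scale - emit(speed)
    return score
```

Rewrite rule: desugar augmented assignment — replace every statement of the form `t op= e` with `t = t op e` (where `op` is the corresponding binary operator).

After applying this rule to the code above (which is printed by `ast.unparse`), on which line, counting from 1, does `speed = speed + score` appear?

8

Transformed code:
def main(speed):
    if speed == scale:
        speed = (speed <= 11) // (score * 39)
        emit(9)
    score = score * 35
    score = speed[24]
    speed = speed + 8
    speed = speed + score
    scale = scale * (scale < score)
    scale = scale - emit(speed)
    return score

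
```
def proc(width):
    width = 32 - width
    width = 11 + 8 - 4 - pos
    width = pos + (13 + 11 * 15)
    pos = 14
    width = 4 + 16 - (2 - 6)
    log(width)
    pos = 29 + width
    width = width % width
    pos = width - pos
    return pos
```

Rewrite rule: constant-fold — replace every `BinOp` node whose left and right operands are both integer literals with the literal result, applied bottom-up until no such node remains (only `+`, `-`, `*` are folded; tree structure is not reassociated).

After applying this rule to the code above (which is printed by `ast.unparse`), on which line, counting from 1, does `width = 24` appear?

6

Transformed code:
def proc(width):
    width = 32 - width
    width = 15 - pos
    width = pos + 178
    pos = 14
    width = 24
    log(width)
    pos = 29 + width
    width = width % width
    pos = width - pos
    return pos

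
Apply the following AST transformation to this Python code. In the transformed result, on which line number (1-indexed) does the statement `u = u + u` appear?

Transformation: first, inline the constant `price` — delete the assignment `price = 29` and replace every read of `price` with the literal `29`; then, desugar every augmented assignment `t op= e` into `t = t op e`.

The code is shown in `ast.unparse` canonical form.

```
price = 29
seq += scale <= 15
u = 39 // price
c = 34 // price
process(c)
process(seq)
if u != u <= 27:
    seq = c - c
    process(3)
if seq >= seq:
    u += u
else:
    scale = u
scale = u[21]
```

10

Transformed code:
seq = seq + (scale <= 15)
u = 39 // 29
c = 34 // 29
process(c)
process(seq)
if u != u <= 27:
    seq = c - c
    process(3)
if seq >= seq:
    u = u + u
else:
    scale = u
scale = u[21]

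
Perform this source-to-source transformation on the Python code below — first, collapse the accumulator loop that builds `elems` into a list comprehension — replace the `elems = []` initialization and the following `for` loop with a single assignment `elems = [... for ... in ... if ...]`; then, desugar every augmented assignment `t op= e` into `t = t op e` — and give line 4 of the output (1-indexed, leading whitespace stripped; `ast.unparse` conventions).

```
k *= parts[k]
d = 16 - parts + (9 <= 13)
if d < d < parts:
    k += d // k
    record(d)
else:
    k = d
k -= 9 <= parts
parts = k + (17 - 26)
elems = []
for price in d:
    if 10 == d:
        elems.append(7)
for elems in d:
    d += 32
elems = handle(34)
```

Transformed code:
k = k * parts[k]
d = 16 - parts + (9 <= 13)
if d < d < parts:
    k = k + d // k
    record(d)
else:
    k = d
k = k - (9 <= parts)
parts = k + (17 - 26)
elems = [7 for price in d if 10 == d]
for elems in d:
    d = d + 32
elems = handle(34)

k = k + d // k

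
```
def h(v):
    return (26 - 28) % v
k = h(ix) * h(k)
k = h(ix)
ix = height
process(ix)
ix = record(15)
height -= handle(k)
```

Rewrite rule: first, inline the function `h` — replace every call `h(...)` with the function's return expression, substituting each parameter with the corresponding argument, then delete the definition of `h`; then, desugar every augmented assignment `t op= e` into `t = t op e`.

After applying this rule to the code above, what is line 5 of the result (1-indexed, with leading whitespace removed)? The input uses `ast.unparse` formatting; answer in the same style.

ix = record(15)

Transformed code:
k = (26 - 28) % ix * ((26 - 28) % k)
k = (26 - 28) % ix
ix = height
process(ix)
ix = record(15)
height = height - handle(k)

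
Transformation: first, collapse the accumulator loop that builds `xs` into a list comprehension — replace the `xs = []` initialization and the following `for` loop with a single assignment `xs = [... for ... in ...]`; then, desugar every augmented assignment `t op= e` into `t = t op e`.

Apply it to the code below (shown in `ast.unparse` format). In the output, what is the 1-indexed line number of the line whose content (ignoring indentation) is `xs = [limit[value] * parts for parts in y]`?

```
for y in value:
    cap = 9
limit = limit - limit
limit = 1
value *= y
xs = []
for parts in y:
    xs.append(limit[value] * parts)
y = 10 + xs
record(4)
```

Transformed code:
for y in value:
    cap = 9
limit = limit - limit
limit = 1
value = value * y
xs = [limit[value] * parts for parts in y]
y = 10 + xs
record(4)

6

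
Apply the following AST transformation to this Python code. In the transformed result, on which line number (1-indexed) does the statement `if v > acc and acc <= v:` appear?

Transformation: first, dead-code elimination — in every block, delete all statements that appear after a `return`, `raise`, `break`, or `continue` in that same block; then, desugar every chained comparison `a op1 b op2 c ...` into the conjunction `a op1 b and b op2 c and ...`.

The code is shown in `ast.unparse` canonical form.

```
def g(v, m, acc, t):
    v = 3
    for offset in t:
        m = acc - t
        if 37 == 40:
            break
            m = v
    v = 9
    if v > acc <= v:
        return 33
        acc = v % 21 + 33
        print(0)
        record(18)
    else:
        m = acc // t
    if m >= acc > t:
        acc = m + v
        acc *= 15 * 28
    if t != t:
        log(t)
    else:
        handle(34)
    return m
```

8

Transformed code:
def g(v, m, acc, t):
    v = 3
    for offset in t:
        m = acc - t
        if 37 == 40:
            break
    v = 9
    if v > acc and acc <= v:
        return 33
    else:
        m = acc // t
    if m >= acc and acc > t:
        acc = m + v
        acc *= 15 * 28
    if t != t:
        log(t)
    else:
        handle(34)
    return m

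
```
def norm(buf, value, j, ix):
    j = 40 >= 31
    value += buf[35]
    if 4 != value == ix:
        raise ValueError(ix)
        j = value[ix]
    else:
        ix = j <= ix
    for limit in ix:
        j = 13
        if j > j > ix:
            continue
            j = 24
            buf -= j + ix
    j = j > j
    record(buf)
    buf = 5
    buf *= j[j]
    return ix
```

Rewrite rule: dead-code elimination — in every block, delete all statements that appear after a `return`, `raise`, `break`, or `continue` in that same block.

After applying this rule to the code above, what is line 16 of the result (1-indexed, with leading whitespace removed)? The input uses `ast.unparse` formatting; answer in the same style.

return ix

Transformed code:
def norm(buf, value, j, ix):
    j = 40 >= 31
    value += buf[35]
    if 4 != value == ix:
        raise ValueError(ix)
    else:
        ix = j <= ix
    for limit in ix:
        j = 13
        if j > j > ix:
            continue
    j = j > j
    record(buf)
    buf = 5
    buf *= j[j]
    return ix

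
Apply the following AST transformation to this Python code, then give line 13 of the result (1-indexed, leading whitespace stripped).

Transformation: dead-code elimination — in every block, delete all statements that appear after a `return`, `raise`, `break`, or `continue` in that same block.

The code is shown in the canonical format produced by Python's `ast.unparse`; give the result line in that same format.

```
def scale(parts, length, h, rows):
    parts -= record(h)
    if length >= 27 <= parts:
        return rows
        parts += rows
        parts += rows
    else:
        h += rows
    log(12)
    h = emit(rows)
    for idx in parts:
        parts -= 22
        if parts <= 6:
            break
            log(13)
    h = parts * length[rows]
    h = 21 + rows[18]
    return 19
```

h = parts * length[rows]

Transformed code:
def scale(parts, length, h, rows):
    parts -= record(h)
    if length >= 27 <= parts:
        return rows
    else:
        h += rows
    log(12)
    h = emit(rows)
    for idx in parts:
        parts -= 22
        if parts <= 6:
            break
    h = parts * length[rows]
    h = 21 + rows[18]
    return 19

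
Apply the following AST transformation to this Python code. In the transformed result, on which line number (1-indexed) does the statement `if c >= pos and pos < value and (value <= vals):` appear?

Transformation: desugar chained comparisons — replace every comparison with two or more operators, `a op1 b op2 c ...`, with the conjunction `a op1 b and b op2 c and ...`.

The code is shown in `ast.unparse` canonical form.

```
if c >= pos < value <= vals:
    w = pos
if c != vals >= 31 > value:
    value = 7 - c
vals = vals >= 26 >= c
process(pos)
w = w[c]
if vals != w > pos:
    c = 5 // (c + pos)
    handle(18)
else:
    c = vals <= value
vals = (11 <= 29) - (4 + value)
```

Transformed code:
if c >= pos and pos < value and (value <= vals):
    w = pos
if c != vals and vals >= 31 and (31 > value):
    value = 7 - c
vals = vals >= 26 and 26 >= c
process(pos)
w = w[c]
if vals != w and w > pos:
    c = 5 // (c + pos)
    handle(18)
else:
    c = vals <= value
vals = (11 <= 29) - (4 + value)

1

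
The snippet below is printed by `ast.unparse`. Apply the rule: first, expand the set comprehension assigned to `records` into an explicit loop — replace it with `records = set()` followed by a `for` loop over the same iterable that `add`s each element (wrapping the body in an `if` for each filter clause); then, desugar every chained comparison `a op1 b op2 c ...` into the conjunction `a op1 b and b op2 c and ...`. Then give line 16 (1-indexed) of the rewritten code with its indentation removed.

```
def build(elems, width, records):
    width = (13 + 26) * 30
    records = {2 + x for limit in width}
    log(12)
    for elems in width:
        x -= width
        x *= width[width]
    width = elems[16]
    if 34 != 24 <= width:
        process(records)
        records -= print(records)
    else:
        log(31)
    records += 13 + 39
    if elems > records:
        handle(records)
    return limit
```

records += 13 + 39

Transformed code:
def build(elems, width, records):
    width = (13 + 26) * 30
    records = set()
    for limit in width:
        records.add(2 + x)
    log(12)
    for elems in width:
        x -= width
        x *= width[width]
    width = elems[16]
    if 34 != 24 and 24 <= width:
        process(records)
        records -= print(records)
    else:
        log(31)
    records += 13 + 39
    if elems > records:
        handle(records)
    return limit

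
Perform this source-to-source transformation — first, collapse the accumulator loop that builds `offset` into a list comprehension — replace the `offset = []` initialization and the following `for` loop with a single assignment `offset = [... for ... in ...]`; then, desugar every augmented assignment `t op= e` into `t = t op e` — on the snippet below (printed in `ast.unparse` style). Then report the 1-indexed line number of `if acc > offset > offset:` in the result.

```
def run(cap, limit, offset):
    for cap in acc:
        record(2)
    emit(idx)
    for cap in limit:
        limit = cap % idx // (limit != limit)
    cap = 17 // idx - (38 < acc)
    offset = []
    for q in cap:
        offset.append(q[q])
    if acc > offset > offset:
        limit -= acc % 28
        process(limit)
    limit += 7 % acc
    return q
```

9

Transformed code:
def run(cap, limit, offset):
    for cap in acc:
        record(2)
    emit(idx)
    for cap in limit:
        limit = cap % idx // (limit != limit)
    cap = 17 // idx - (38 < acc)
    offset = [q[q] for q in cap]
    if acc > offset > offset:
        limit = limit - acc % 28
        process(limit)
    limit = limit + 7 % acc
    return q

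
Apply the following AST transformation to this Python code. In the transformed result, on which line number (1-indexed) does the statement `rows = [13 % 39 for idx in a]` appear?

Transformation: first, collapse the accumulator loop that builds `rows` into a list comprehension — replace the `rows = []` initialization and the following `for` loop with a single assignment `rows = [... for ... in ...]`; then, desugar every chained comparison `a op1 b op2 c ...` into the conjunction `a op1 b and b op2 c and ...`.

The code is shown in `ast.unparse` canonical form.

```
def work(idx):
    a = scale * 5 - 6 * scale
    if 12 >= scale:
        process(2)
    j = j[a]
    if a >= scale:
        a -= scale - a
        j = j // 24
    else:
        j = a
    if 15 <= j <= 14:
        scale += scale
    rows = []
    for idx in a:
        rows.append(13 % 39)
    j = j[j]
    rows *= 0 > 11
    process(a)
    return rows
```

Transformed code:
def work(idx):
    a = scale * 5 - 6 * scale
    if 12 >= scale:
        process(2)
    j = j[a]
    if a >= scale:
        a -= scale - a
        j = j // 24
    else:
        j = a
    if 15 <= j and j <= 14:
        scale += scale
    rows = [13 % 39 for idx in a]
    j = j[j]
    rows *= 0 > 11
    process(a)
    return rows

13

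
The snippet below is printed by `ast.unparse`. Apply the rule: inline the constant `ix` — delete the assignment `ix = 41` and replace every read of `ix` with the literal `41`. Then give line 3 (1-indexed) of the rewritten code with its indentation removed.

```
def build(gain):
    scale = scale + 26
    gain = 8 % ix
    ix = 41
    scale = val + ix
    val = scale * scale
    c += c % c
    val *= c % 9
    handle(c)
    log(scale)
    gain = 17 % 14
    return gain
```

Transformed code:
def build(gain):
    scale = scale + 26
    gain = 8 % 41
    scale = val + 41
    val = scale * scale
    c += c % c
    val *= c % 9
    handle(c)
    log(scale)
    gain = 17 % 14
    return gain

gain = 8 % 41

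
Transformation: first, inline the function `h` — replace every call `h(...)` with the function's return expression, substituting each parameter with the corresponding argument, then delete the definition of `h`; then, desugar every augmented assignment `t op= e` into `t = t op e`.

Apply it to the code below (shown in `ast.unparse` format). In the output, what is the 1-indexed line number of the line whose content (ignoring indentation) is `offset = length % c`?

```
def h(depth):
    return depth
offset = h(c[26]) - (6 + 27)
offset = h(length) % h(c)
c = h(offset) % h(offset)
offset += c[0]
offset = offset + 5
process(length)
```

2

Transformed code:
offset = c[26] - (6 + 27)
offset = length % c
c = offset % offset
offset = offset + c[0]
offset = offset + 5
process(length)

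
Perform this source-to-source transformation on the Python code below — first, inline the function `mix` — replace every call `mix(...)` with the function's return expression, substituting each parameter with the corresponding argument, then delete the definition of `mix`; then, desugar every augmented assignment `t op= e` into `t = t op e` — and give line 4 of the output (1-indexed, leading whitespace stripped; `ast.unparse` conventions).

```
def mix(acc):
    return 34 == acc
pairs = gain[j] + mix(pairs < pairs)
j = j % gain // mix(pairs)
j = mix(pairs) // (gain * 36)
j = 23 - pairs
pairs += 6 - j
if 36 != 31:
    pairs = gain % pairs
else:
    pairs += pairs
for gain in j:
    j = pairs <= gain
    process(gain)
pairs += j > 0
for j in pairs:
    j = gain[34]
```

Transformed code:
pairs = gain[j] + (34 == (pairs < pairs))
j = j % gain // (34 == pairs)
j = (34 == pairs) // (gain * 36)
j = 23 - pairs
pairs = pairs + (6 - j)
if 36 != 31:
    pairs = gain % pairs
else:
    pairs = pairs + pairs
for gain in j:
    j = pairs <= gain
    process(gain)
pairs = pairs + (j > 0)
for j in pairs:
    j = gain[34]

j = 23 - pairs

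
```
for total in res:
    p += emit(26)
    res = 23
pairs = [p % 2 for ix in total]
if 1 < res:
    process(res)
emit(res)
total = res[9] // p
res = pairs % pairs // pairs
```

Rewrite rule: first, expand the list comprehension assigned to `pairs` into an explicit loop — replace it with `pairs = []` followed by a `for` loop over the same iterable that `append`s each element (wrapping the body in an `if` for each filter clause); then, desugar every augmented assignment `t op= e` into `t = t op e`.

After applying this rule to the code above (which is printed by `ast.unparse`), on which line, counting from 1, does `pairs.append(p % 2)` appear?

6

Transformed code:
for total in res:
    p = p + emit(26)
    res = 23
pairs = []
for ix in total:
    pairs.append(p % 2)
if 1 < res:
    process(res)
emit(res)
total = res[9] // p
res = pairs % pairs // pairs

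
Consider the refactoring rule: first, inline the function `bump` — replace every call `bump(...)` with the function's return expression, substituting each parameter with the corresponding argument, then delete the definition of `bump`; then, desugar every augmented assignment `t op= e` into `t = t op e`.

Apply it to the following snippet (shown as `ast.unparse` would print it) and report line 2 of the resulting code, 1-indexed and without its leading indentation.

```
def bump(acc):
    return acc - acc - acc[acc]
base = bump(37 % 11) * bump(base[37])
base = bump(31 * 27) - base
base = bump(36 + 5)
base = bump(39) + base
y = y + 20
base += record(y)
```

Transformed code:
base = (37 % 11 - 37 % 11 - (37 % 11)[37 % 11]) * (base[37] - base[37] - base[37][base[37]])
base = 31 * 27 - 31 * 27 - (31 * 27)[31 * 27] - base
base = 36 + 5 - (36 + 5) - (36 + 5)[36 + 5]
base = 39 - 39 - 39[39] + base
y = y + 20
base = base + record(y)

base = 31 * 27 - 31 * 27 - (31 * 27)[31 * 27] - base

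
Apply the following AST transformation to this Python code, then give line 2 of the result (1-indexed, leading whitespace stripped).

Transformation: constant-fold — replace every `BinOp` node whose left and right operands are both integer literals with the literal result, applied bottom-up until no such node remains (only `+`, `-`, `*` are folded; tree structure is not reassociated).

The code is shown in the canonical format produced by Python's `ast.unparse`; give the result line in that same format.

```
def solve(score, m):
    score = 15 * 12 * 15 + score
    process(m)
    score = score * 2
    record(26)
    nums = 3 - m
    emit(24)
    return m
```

score = 2700 + score

Transformed code:
def solve(score, m):
    score = 2700 + score
    process(m)
    score = score * 2
    record(26)
    nums = 3 - m
    emit(24)
    return m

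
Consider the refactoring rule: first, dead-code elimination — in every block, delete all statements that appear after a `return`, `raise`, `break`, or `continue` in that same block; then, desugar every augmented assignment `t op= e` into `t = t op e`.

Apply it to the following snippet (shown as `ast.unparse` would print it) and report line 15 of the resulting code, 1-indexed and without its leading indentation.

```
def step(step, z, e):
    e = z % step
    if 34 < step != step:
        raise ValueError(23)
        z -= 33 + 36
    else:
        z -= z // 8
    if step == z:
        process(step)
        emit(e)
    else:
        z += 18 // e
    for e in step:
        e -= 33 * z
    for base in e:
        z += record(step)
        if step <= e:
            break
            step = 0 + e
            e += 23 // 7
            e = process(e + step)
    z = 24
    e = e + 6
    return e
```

z = z + record(step)

Transformed code:
def step(step, z, e):
    e = z % step
    if 34 < step != step:
        raise ValueError(23)
    else:
        z = z - z // 8
    if step == z:
        process(step)
        emit(e)
    else:
        z = z + 18 // e
    for e in step:
        e = e - 33 * z
    for base in e:
        z = z + record(step)
        if step <= e:
            break
    z = 24
    e = e + 6
    return e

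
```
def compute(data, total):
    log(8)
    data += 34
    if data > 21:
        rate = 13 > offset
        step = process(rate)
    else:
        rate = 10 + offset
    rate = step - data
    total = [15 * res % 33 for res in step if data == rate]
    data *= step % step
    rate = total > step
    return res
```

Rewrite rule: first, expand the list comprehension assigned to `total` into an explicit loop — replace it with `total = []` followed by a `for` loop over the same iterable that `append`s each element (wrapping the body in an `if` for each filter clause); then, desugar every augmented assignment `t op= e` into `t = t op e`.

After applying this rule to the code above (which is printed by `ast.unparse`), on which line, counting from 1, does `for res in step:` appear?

Transformed code:
def compute(data, total):
    log(8)
    data = data + 34
    if data > 21:
        rate = 13 > offset
        step = process(rate)
    else:
        rate = 10 + offset
    rate = step - data
    total = []
    for res in step:
        if data == rate:
            total.append(15 * res % 33)
    data = data * (step % step)
    rate = total > step
    return res

11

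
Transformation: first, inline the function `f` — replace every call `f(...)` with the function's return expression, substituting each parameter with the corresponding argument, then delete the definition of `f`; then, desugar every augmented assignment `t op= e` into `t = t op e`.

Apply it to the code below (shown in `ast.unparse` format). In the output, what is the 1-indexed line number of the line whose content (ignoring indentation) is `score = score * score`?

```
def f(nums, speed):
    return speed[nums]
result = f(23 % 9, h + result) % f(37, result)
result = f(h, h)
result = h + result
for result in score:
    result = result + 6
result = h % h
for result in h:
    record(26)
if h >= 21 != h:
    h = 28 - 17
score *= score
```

11

Transformed code:
result = (h + result)[23 % 9] % result[37]
result = h[h]
result = h + result
for result in score:
    result = result + 6
result = h % h
for result in h:
    record(26)
if h >= 21 != h:
    h = 28 - 17
score = score * score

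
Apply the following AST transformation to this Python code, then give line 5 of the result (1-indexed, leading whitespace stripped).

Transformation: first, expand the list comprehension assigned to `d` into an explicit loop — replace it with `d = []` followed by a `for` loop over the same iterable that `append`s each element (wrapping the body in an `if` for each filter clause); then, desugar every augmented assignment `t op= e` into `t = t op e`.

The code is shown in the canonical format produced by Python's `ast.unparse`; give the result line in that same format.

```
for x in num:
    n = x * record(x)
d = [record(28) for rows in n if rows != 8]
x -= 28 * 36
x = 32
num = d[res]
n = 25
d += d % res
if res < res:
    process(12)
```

Transformed code:
for x in num:
    n = x * record(x)
d = []
for rows in n:
    if rows != 8:
        d.append(record(28))
x = x - 28 * 36
x = 32
num = d[res]
n = 25
d = d + d % res
if res < res:
    process(12)

if rows != 8:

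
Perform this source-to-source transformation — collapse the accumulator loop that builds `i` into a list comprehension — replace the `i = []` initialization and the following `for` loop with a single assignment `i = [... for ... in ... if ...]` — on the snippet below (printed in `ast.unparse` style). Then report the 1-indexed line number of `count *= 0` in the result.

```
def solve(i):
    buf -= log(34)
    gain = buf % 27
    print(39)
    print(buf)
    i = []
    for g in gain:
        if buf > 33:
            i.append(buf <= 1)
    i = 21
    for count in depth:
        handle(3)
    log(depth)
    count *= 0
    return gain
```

11

Transformed code:
def solve(i):
    buf -= log(34)
    gain = buf % 27
    print(39)
    print(buf)
    i = [buf <= 1 for g in gain if buf > 33]
    i = 21
    for count in depth:
        handle(3)
    log(depth)
    count *= 0
    return gain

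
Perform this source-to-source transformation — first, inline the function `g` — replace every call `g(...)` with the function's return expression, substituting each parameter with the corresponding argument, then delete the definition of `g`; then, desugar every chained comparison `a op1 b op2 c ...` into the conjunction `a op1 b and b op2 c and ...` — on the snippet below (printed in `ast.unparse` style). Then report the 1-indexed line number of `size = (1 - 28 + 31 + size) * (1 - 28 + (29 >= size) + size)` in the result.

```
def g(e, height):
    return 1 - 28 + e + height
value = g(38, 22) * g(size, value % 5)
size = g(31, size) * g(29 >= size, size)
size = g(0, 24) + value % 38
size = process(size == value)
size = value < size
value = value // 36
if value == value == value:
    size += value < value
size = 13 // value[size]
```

2

Transformed code:
value = (1 - 28 + 38 + 22) * (1 - 28 + size + value % 5)
size = (1 - 28 + 31 + size) * (1 - 28 + (29 >= size) + size)
size = 1 - 28 + 0 + 24 + value % 38
size = process(size == value)
size = value < size
value = value // 36
if value == value and value == value:
    size += value < value
size = 13 // value[size]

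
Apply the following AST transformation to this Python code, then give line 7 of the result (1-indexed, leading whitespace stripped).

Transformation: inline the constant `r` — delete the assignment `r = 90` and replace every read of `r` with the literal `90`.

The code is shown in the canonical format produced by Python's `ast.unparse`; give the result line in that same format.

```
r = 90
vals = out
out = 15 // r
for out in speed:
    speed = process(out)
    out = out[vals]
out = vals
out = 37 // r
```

Transformed code:
vals = out
out = 15 // 90
for out in speed:
    speed = process(out)
    out = out[vals]
out = vals
out = 37 // 90

out = 37 // 90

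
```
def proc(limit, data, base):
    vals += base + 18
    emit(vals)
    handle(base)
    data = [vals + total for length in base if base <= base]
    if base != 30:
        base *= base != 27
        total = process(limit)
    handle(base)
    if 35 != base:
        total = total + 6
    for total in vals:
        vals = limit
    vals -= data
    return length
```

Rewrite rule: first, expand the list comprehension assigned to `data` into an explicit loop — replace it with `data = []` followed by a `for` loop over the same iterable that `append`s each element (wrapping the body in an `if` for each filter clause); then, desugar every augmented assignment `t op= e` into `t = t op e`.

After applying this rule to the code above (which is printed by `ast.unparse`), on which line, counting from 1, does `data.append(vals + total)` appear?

Transformed code:
def proc(limit, data, base):
    vals = vals + (base + 18)
    emit(vals)
    handle(base)
    data = []
    for length in base:
        if base <= base:
            data.append(vals + total)
    if base != 30:
        base = base * (base != 27)
        total = process(limit)
    handle(base)
    if 35 != base:
        total = total + 6
    for total in vals:
        vals = limit
    vals = vals - data
    return length

8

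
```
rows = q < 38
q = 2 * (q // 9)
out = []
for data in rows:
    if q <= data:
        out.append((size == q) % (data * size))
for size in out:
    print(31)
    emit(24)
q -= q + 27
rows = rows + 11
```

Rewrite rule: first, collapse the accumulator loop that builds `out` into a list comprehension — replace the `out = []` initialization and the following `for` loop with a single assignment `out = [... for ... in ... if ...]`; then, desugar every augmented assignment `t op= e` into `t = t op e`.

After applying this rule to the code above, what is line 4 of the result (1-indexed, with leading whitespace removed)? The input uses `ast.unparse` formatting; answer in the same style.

Transformed code:
rows = q < 38
q = 2 * (q // 9)
out = [(size == q) % (data * size) for data in rows if q <= data]
for size in out:
    print(31)
    emit(24)
q = q - (q + 27)
rows = rows + 11

for size in out:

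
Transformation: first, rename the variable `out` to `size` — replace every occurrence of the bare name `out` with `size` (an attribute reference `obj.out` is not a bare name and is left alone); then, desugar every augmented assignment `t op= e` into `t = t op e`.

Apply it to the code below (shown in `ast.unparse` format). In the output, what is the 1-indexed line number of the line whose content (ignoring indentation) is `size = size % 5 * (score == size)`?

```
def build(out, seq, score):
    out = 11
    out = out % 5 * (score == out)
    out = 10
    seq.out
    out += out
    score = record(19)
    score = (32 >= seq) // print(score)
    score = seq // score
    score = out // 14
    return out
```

3

Transformed code:
def build(size, seq, score):
    size = 11
    size = size % 5 * (score == size)
    size = 10
    seq.out
    size = size + size
    score = record(19)
    score = (32 >= seq) // print(score)
    score = seq // score
    score = size // 14
    return size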